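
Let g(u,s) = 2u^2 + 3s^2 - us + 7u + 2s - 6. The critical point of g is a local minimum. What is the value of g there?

-307/23

∂g/∂u = 4u - s + 7 = 0 and ∂g/∂s = -u + 6s + 2 = 0, so (u, s) = (-44/23, -15/23).
The Hessian has g_{uu} = 4, g_{ss} = 6, g_{us} = -1, giving D = 23 > 0 with g_{uu} > 0, so the point is a local minimum.
g(-44/23, -15/23) = -307/23.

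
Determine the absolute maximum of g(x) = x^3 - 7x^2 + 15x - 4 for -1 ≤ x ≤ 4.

8

g'(x) = 3x^2 - 14x + 15, which vanishes at x = 5/3 and x = 3.
Candidates: g(-1) = -27, g(5/3) = 167/27, g(3) = 5, g(4) = 8.
The maximum over the interval is 8, attained at x = 4.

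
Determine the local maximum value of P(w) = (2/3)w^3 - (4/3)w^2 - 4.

-4

P'(w) = 2w^2 - (8/3)w. Setting P'(w) = 0 gives w ∈ {0, 4/3}.
P''(w) = 4w - 8/3. P''(0) = -8/3 < 0 ⇒ local maximum; P''(4/3) = 8/3 > 0 ⇒ local minimum.
So the local maximum value is P(0) = -4.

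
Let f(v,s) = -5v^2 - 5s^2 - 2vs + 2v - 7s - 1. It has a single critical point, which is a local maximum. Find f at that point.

197/96

∂f/∂v = -10v - 2s + 2 = 0 and ∂f/∂s = -2v - 10s - 7 = 0, so (v, s) = (17/48, -37/48).
The Hessian has f_{vv} = -10, f_{ss} = -10, f_{vs} = -2, giving D = 96 > 0 with f_{vv} < 0, so the point is a local maximum.
f(17/48, -37/48) = 197/96.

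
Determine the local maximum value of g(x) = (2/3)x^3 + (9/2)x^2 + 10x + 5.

-55/24

g'(x) = 2x^2 + 9x + 10. Setting g'(x) = 0 gives x ∈ {-5/2, -2}.
Since g''(x) = 4x + 9, we get g''(-5/2) = -1 < 0 ⇒ local maximum; g''(-2) = 1 > 0 ⇒ local minimum.
Thus g has its local maximum at x = -5/2, with value -55/24.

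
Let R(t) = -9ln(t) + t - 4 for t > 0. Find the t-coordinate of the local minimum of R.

R'(t) = -9/t + 1 = 0 gives t = 9.
R''(t) = 9/t², which is positive for t > 0, so this is a local minimum.
R(9) = -9·ln(9) + 9 - 4 ≈ -14.7750.

9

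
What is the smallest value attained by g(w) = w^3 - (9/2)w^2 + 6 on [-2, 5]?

The derivative is 3w^2 - 9w, which vanishes at w = 0 and w = 3.
Compare values at every candidate in [-2, 5]: g(-2) = -20,  g(0) = 6,  g(3) = -15/2,  g(5) = 37/2.
So the minimum is g(-2) = -20.

-20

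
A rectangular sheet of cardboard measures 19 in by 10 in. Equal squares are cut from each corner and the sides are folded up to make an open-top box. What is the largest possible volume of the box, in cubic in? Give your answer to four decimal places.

180.2675

With cut size x, the volume is V(x) = x(19 − 2x)(10 − 2x) for 0 < x < 5.
V'(x) = 12x^2 − 116x + 190. Setting V'(x) = 0 gives x ≈ 2.0897 (the root in (0, 5)).
V''(x) = 24x − 116 is negative there, so this is the maximum; V ≈ 180.2675.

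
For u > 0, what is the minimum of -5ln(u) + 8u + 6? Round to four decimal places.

R'(u) = -5/u + 8 = 0 gives u = 5/8.
R''(u) = 5/u², which is positive for u > 0, so this is a local minimum.
R(5/8) = -5·ln(5/8) + 5 + 6 ≈ 13.3500.

13.3500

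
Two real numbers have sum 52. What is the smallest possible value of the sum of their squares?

1352

With a + b = 52, a^2 + b^2 = a^2 + (52 − a)^2.
The derivative 2a − 2(52 − a) = 4a − 104 vanishes at a = 26; second derivative 4 > 0, a minimum.
The minimum is 2·(26)^2 = 1352.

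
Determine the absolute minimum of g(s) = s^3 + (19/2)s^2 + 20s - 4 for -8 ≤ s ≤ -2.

-68

Differentiating, g'(s) = 3s^2 + 19s + 20; whose only zero in [-8, -2] is s = -5.
Candidates: g(-8) = -68, g(-5) = 17/2, g(-2) = -14.
So the minimum is g(-8) = -68.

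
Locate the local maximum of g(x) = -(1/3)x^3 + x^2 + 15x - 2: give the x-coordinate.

Critical points: g'(x) = -x^2 + 2x + 15 vanishes at x = -3, 5.
Since g''(x) = -2x + 2, we get g''(-3) = 8 > 0 ⇒ local minimum; g''(5) = -8 < 0 ⇒ local maximum.
The local maximum is g(5) = 169/3.

5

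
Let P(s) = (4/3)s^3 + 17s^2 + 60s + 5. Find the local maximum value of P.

-31

P'(s) = 4s^2 + 34s + 60 = 0 at s = -6, -5/2.
Since P''(s) = 8s + 34, we get P''(-6) = -14 < 0 ⇒ local maximum; P''(-5/2) = 14 > 0 ⇒ local minimum.
Thus P has its local maximum at s = -6, with value -31.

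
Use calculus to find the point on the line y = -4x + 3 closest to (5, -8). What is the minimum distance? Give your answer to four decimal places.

2.1828

Minimize D(x)^2 = (x - 5)^2 + (-4x + 11)^2.
d/dx[D^2] = 2(x - 5) + 2·(-4)·(-4x + 11) = 0 ⇒ x = 49/17.
Then y = -145/17 and the distance is √(81/17) ≈ 2.1828.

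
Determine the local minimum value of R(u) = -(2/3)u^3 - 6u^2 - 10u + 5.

Critical points: R'(u) = -2u^2 - 12u - 10 vanishes at u = -5, -1.
Since R''(u) = -4u - 12, we get R''(-5) = 8 > 0 ⇒ local minimum; R''(-1) = -8 < 0 ⇒ local maximum.
The local minimum is R(-5) = -35/3.

-35/3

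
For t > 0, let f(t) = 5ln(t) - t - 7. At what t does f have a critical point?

f'(t) = 5/t − 1 = 0 gives t = 5.
f''(t) = -5/t², which is negative for t > 0, so this is a local maximum.
f(5) = 5·ln(5) - 5 - 7 ≈ -3.9528.

5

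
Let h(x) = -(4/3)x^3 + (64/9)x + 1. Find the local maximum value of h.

593/81

Critical points: h'(x) = -4x^2 + 64/9 vanishes at x = -4/3, 4/3.
Second-derivative test with h''(x) = -8x: h''(-4/3) = 32/3 > 0 ⇒ local minimum; h''(4/3) = -32/3 < 0 ⇒ local maximum.
The local maximum is h(4/3) = 593/81.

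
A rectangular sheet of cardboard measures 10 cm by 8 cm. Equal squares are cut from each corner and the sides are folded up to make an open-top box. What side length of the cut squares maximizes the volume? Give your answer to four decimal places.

With cut size x, the volume is V(x) = x(10 − 2x)(8 − 2x) for 0 < x < 4.
V'(x) = 12x^2 − 72x + 80. Setting V'(x) = 0 gives x ≈ 1.4725 (the root in (0, 4)).
V''(x) = 24x − 72 is negative there, so this is the maximum; V ≈ 52.5138.

1.4725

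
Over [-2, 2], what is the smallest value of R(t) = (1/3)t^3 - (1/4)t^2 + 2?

Differentiating, R'(t) = t^2 - (1/2)t; which vanishes at t = 0 and t = 1/2.
Evaluating at the critical points and endpoints: R(-2) = -5/3; R(0) = 2; R(1/2) = 95/48; R(2) = 11/3.
The minimum over the interval is -5/3, attained at t = -2.

-5/3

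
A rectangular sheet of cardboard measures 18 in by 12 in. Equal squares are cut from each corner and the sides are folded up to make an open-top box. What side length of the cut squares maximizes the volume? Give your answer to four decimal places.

2.3542

With cut size x, the volume is V(x) = x(18 − 2x)(12 − 2x) for 0 < x < 6.
V'(x) = 12x^2 − 120x + 216. Setting V'(x) = 0 gives x ≈ 2.3542 (the root in (0, 6)).
V''(x) = 24x − 120 is negative there, so this is the maximum; V ≈ 228.1621.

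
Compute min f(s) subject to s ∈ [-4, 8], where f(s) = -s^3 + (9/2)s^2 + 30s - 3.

-37

f'(s) = -3s^2 + 9s + 30, which vanishes at s = -2 and s = 5.
Evaluating at the critical points and endpoints: f(-4) = 13, f(-2) = -37, f(5) = 269/2, f(8) = 13.
The minimum over the interval is -37, attained at s = -2.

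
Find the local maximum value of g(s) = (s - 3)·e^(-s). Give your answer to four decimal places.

By the product rule, g'(s) = (-s + 4)·e^(-s). Since e^(-s) > 0, the only critical point is s = 4.
g''(4) has the same sign as -1 < 0, so this is a local maximum.
g(4) = (1)·e^(-4) ≈ 0.0183.

0.0183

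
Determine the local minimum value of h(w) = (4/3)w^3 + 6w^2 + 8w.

-10/3

h'(w) = 4w^2 + 12w + 8. Setting h'(w) = 0 gives w ∈ {-2, -1}.
Since h''(w) = 8w + 12, we get h''(-2) = -4 < 0 ⇒ local maximum; h''(-1) = 4 > 0 ⇒ local minimum.
So the local minimum value is h(-1) = -10/3.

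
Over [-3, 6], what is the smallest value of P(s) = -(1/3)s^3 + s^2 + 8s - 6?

-46/3

Differentiating, P'(s) = -s^2 + 2s + 8; which vanishes at s = -2 and s = 4.
Evaluating at the critical points and endpoints: P(-3) = -12,  P(-2) = -46/3,  P(4) = 62/3,  P(6) = 6.
Hence the absolute minimum is -46/3 at s = -2.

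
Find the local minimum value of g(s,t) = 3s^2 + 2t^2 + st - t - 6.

-141/23

∂g/∂s = 6s + t = 0 and ∂g/∂t = s + 4t - 1 = 0, so (s, t) = (-1/23, 6/23).
The Hessian has g_{ss} = 6, g_{tt} = 4, g_{st} = 1, giving D = 23 > 0 with g_{ss} > 0, so the point is a local minimum.
g(-1/23, 6/23) = -141/23.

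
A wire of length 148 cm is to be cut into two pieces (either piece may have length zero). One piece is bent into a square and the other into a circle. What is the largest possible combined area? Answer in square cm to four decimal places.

Let x be the length used for the square. Square side x/4; circle radius (148−x)/(2π).
A(x) = (x/4)² + π·((148−x)/(2π))² = x²/16 + (148−x)²/(4π) for 0 ≤ x ≤ 148. A'(x) = x/8 − (148−x)/(2π) = 0 gives x = 4·148/(π+4) ≈ 82.8947.
A'' > 0, so the interior critical point is a minimum; the maximum is at an endpoint. A(0) = 1743.0649 and A(148) = 1369.0000, so the largest area is 1743.0649.

1743.0649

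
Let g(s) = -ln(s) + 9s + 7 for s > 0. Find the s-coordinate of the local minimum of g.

g'(s) = -1/s + 9 = 0 gives s = 1/9.
g''(s) = 1/s², which is positive for s > 0, so this is a local minimum.
g(1/9) = -1·ln(1/9) + 1 + 7 ≈ 10.1972.

1/9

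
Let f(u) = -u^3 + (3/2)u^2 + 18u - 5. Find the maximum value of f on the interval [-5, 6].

Differentiating, f'(u) = -3u^2 + 3u + 18; which vanishes at u = -2 and u = 3.
Compare values at every candidate in [-5, 6]: f(-5) = 135/2,  f(-2) = -27,  f(3) = 71/2,  f(6) = -59.
The maximum over the interval is 135/2, attained at u = -5.

135/2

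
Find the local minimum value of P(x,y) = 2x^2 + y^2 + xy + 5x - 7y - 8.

∂P/∂x = 4x + y + 5 = 0 and ∂P/∂y = x + 2y - 7 = 0, so (x, y) = (-17/7, 33/7).
The Hessian has P_{xx} = 4, P_{yy} = 2, P_{xy} = 1, giving D = 7 > 0 with P_{xx} > 0, so the point is a local minimum.
P(-17/7, 33/7) = -214/7.

-214/7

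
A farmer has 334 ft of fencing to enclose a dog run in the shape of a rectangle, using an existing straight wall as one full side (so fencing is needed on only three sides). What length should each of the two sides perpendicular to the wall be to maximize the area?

167/2

Let the sides perpendicular to the wall have length x and the parallel side y, so 2x + y = 334 and the area is A = xy = x(334 − 2x).
A'(x) = 334 − 4x = 0 gives x = 167/2, and A''(x) = −4 < 0 confirms a maximum.
Then y = 334 − 2·167/2 = 167 and A = 27889/2.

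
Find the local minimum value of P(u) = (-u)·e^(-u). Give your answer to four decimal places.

By the product rule, P'(u) = (u - 1)·e^(-u). Since e^(-u) > 0, the only critical point is u = 1.
P''(1) has the same sign as 1 > 0, so this is a local minimum.
P(1) = (-1)·e^(-1) ≈ -0.3679.

-0.3679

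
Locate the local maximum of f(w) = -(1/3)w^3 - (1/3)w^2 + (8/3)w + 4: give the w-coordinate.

Critical points: f'(w) = -w^2 - (2/3)w + 8/3 vanishes at w = -2, 4/3.
Second-derivative test with f''(w) = -2w - 2/3: f''(-2) = 10/3 > 0 ⇒ local minimum; f''(4/3) = -10/3 < 0 ⇒ local maximum.
Thus f has its local maximum at w = 4/3, with value 500/81.

4/3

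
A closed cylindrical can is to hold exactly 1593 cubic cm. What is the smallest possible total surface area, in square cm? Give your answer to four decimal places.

With radius r and height h, πr²h = 1593 so h = 1593/(πr²), and S(r) = 2πr² + 2πrh = 2πr² + 2·1593/r.
S'(r) = 4πr − 2·1593/r² = 0 ⇒ r³ = 1593/(2π), so r ≈ 6.3291 and h = 2r ≈ 12.6583.
S''(r) = 4π + 4·1593/r³ > 0, so this is the minimum; S ≈ 755.0778.

755.0778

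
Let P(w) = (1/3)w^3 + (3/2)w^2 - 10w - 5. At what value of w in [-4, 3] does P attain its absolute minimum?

P'(w) = w^2 + 3w - 10, whose only zero in [-4, 3] is w = 2.
Evaluating at the critical points and endpoints: P(-4) = 113/3, P(2) = -49/3, P(3) = -25/2.
So the minimum is P(2) = -49/3.

2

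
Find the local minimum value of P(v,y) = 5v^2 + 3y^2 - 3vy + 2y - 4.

-224/51

∂P/∂v = 10v - 3y = 0 and ∂P/∂y = -3v + 6y + 2 = 0, so (v, y) = (-2/17, -20/51).
The Hessian has P_{vv} = 10, P_{yy} = 6, P_{vy} = -3, giving D = 51 > 0 with P_{vv} > 0, so the point is a local minimum.
P(-2/17, -20/51) = -224/51.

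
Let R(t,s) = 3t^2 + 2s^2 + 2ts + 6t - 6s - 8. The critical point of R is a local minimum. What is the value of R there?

∂R/∂t = 6t + 2s + 6 = 0 and ∂R/∂s = 2t + 4s - 6 = 0, so (t, s) = (-9/5, 12/5).
The Hessian has R_{tt} = 6, R_{ss} = 4, R_{ts} = 2, giving D = 20 > 0 with R_{tt} > 0, so the point is a local minimum.
R(-9/5, 12/5) = -103/5.

-103/5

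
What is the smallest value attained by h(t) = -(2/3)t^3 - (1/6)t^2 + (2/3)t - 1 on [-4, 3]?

-37/2

Differentiating, h'(t) = -2t^2 - (1/3)t + 2/3; which vanishes at t = -2/3 and t = 1/2.
Candidates: h(-4) = 109/3; h(-2/3) = -107/81; h(1/2) = -19/24; h(3) = -37/2.
The minimum over the interval is -37/2, attained at t = 3.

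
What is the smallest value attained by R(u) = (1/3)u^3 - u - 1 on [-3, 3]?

-7

The derivative is u^2 - 1, which vanishes at u = -1 and u = 1.
Compare values at every candidate in [-3, 3]: R(-3) = -7,  R(-1) = -1/3,  R(1) = -5/3,  R(3) = 5.
The minimum over the interval is -7, attained at u = -3.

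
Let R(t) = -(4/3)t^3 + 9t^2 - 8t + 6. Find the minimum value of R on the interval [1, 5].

R'(t) = -4t^2 + 18t - 8, whose only zero in [1, 5] is t = 4.
Candidates: R(1) = 17/3, R(4) = 98/3, R(5) = 73/3.
So the minimum is R(1) = 17/3.

17/3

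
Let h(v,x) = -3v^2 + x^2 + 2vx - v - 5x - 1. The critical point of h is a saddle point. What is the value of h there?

-25/4

∂h/∂v = -6v + 2x - 1 = 0 and ∂h/∂x = 2v + 2x - 5 = 0, so (v, x) = (1/2, 2).
The Hessian has h_{vv} = -6, h_{xx} = 2, h_{vx} = 2, giving D = -16 < 0, so the point is a saddle point.
h(1/2, 2) = -25/4.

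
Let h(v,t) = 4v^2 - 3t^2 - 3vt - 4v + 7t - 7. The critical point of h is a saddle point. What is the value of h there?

-335/57

∂h/∂v = 8v - 3t - 4 = 0 and ∂h/∂t = -3v - 6t + 7 = 0, so (v, t) = (15/19, 44/57).
The Hessian has h_{vv} = 8, h_{tt} = -6, h_{vt} = -3, giving D = -57 < 0, so the point is a saddle point.
h(15/19, 44/57) = -335/57.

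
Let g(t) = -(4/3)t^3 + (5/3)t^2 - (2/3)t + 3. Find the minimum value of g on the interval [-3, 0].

Differentiating, g'(t) = -4t^2 + (10/3)t - 2/3; which has no zeros in [-3, 0].
Evaluating at the critical points and endpoints: g(-3) = 56; g(0) = 3.
Hence the absolute minimum is 3 at t = 0.

3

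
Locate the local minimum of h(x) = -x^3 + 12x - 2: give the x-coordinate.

-2

h'(x) = -3x^2 + 12. Setting h'(x) = 0 gives x ∈ {-2, 2}.
h''(x) = -6x. h''(-2) = 12 > 0 ⇒ local minimum; h''(2) = -12 < 0 ⇒ local maximum.
So the local minimum value is h(-2) = -18.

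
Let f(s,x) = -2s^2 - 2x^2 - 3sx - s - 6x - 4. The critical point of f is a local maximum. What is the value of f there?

4

∂f/∂s = -4s - 3x - 1 = 0 and ∂f/∂x = -3s - 4x - 6 = 0, so (s, x) = (2, -3).
The Hessian has f_{ss} = -4, f_{xx} = -4, f_{sx} = -3, giving D = 7 > 0 with f_{ss} < 0, so the point is a local maximum.
f(2, -3) = 4.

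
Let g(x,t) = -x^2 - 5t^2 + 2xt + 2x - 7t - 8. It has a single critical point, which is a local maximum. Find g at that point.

-87/16

∂g/∂x = -2x + 2t + 2 = 0 and ∂g/∂t = 2x - 10t - 7 = 0, so (x, t) = (3/8, -5/8).
The Hessian has g_{xx} = -2, g_{tt} = -10, g_{xt} = 2, giving D = 16 > 0 with g_{xx} < 0, so the point is a local maximum.
g(3/8, -5/8) = -87/16.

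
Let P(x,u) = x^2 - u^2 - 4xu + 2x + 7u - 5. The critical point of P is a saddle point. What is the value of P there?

∂P/∂x = 2x - 4u + 2 = 0 and ∂P/∂u = -4x - 2u + 7 = 0, so (x, u) = (6/5, 11/10).
The Hessian has P_{xx} = 2, P_{uu} = -2, P_{xu} = -4, giving D = -20 < 0, so the point is a saddle point.
P(6/5, 11/10) = 1/20.

1/20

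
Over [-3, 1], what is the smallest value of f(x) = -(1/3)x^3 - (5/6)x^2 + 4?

17/6

f'(x) = -x^2 - (5/3)x, which vanishes at x = -5/3 and x = 0.
Evaluating at the critical points and endpoints: f(-3) = 11/2, f(-5/3) = 523/162, f(0) = 4, f(1) = 17/6.
So the minimum is f(1) = 17/6.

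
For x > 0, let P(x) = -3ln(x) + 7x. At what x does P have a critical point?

P'(x) = -3/x + 7 = 0 gives x = 3/7.
P''(x) = 3/x², which is positive for x > 0, so this is a local minimum.
P(3/7) = -3·ln(3/7) + 3 ≈ 5.5419.

3/7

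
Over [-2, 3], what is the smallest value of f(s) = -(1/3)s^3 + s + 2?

-4

Differentiating, f'(s) = -s^2 + 1; which vanishes at s = -1 and s = 1.
Evaluating at the critical points and endpoints: f(-2) = 8/3,  f(-1) = 4/3,  f(1) = 8/3,  f(3) = -4.
The minimum over the interval is -4, attained at s = 3.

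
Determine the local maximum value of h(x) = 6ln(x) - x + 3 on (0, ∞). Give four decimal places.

7.7506

h'(x) = 6/x − 1 = 0 gives x = 6.
h''(x) = -6/x², which is negative for x > 0, so this is a local maximum.
h(6) = 6·ln(6) - 6 + 3 ≈ 7.7506.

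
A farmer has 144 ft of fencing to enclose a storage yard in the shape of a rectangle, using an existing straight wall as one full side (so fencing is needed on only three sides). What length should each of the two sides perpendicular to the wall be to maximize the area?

36

Let the sides perpendicular to the wall have length x and the parallel side y, so 2x + y = 144 and the area is A = xy = x(144 − 2x).
A'(x) = 144 − 4x = 0 gives x = 36, and A''(x) = −4 < 0 confirms a maximum.
Then y = 144 − 2·36 = 72 and A = 2592.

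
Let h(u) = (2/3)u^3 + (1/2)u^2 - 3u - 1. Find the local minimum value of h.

-17/6

Critical points: h'(u) = 2u^2 + u - 3 vanishes at u = -3/2, 1.
Since h''(u) = 4u + 1, we get h''(-3/2) = -5 < 0 ⇒ local maximum; h''(1) = 5 > 0 ⇒ local minimum.
So the local minimum value is h(1) = -17/6.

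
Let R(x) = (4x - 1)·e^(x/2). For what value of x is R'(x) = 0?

Differentiating with the product rule gives R'(x) = (2x + 7/2)·e^(x/2). Since e^(x/2) > 0, the only critical point is x = -7/4.
R''(-7/4) has the same sign as 2 > 0, so this is a local minimum.
R(-7/4) = (-8)·e^(-7/8) ≈ -3.3349.

-7/4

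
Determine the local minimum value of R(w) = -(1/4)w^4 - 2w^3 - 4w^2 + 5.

1

Critical points: R'(w) = -w^3 - 6w^2 - 8w vanishes at w = -4, -2, 0.
Second-derivative test with R''(w) = -3w^2 - 12w - 8: R''(-4) = -8 < 0 ⇒ local maximum; R''(-2) = 4 > 0 ⇒ local minimum; R''(0) = -8 < 0 ⇒ local maximum.
So the local minimum value is R(-2) = 1.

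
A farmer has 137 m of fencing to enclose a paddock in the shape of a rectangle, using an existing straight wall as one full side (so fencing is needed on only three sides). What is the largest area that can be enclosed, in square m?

18769/8

Let the sides perpendicular to the wall have length x and the parallel side y, so 2x + y = 137 and the area is A = xy = x(137 − 2x).
A'(x) = 137 − 4x = 0 gives x = 137/4, and A''(x) = −4 < 0 confirms a maximum.
Then y = 137 − 2·137/4 = 137/2 and A = 18769/8.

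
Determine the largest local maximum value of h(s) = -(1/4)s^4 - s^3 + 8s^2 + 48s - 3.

189

Critical points: h'(s) = -s^3 - 3s^2 + 16s + 48 vanishes at s = -4, -3, 4.
h''(s) = -3s^2 - 6s + 16. h''(-4) = -8 < 0 ⇒ local maximum; h''(-3) = 7 > 0 ⇒ local minimum; h''(4) = -56 < 0 ⇒ local maximum.
So the largest local maximum value is h(4) = 189.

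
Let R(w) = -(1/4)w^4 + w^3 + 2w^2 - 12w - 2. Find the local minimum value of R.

-14

R'(w) = -w^3 + 3w^2 + 4w - 12 = 0 at w = -2, 2, 3.
R''(w) = -3w^2 + 6w + 4. R''(-2) = -20 < 0 ⇒ local maximum; R''(2) = 4 > 0 ⇒ local minimum; R''(3) = -5 < 0 ⇒ local maximum.
The local minimum is R(2) = -14.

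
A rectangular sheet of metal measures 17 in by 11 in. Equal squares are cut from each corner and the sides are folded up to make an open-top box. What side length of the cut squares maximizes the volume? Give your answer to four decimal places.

2.1778

With cut size x, the volume is V(x) = x(17 − 2x)(11 − 2x) for 0 < x < 5.5.
V'(x) = 12x^2 − 112x + 187. Setting V'(x) = 0 gives x ≈ 2.1778 (the root in (0, 5.5)).
V''(x) = 24x − 112 is negative there, so this is the maximum; V ≈ 182.9667.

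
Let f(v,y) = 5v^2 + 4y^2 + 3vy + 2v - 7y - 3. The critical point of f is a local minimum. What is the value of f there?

∂f/∂v = 10v + 3y + 2 = 0 and ∂f/∂y = 3v + 8y - 7 = 0, so (v, y) = (-37/71, 76/71).
The Hessian has f_{vv} = 10, f_{yy} = 8, f_{vy} = 3, giving D = 71 > 0 with f_{vv} > 0, so the point is a local minimum.
f(-37/71, 76/71) = -516/71.

-516/71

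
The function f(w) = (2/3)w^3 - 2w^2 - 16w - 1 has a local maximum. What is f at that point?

53/3

f'(w) = 2w^2 - 4w - 16 = 0 at w = -2, 4.
f''(w) = 4w - 4. f''(-2) = -12 < 0 ⇒ local maximum; f''(4) = 12 > 0 ⇒ local minimum.
So the local maximum value is f(-2) = 53/3.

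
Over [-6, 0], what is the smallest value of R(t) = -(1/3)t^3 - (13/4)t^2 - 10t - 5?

R'(t) = -t^2 - (13/2)t - 10, which vanishes at t = -4 and t = -5/2.
Candidates: R(-6) = 10, R(-4) = 13/3, R(-5/2) = 235/48, R(0) = -5.
So the minimum is R(0) = -5.

-5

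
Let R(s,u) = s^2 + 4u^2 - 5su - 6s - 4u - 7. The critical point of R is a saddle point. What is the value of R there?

217/9

∂R/∂s = 2s - 5u - 6 = 0 and ∂R/∂u = -5s + 8u - 4 = 0, so (s, u) = (-68/9, -38/9).
The Hessian has R_{ss} = 2, R_{uu} = 8, R_{su} = -5, giving D = -9 < 0, so the point is a saddle point.
R(-68/9, -38/9) = 217/9.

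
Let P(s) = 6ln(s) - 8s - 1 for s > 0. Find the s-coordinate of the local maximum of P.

3/4

P'(s) = 6/s − 8 = 0 gives s = 3/4.
P''(s) = -6/s², which is negative for s > 0, so this is a local maximum.
P(3/4) = 6·ln(3/4) - 6 - 1 ≈ -8.7261.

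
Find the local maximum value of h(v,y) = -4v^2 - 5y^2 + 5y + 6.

∂h/∂v = -8v = 0 and ∂h/∂y = -10y + 5 = 0, so (v, y) = (0, 1/2).
The Hessian has h_{vv} = -8, h_{yy} = -10, h_{vy} = 0, giving D = 80 > 0 with h_{vv} < 0, so the point is a local maximum.
h(0, 1/2) = 29/4.

29/4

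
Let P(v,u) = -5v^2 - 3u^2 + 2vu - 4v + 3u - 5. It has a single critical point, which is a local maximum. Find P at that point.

-211/56

∂P/∂v = -10v + 2u - 4 = 0 and ∂P/∂u = 2v - 6u + 3 = 0, so (v, u) = (-9/28, 11/28).
The Hessian has P_{vv} = -10, P_{uu} = -6, P_{vu} = 2, giving D = 56 > 0 with P_{vv} < 0, so the point is a local maximum.
P(-9/28, 11/28) = -211/56.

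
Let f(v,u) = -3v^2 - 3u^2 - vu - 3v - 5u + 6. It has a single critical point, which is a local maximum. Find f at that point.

∂f/∂v = -6v - u - 3 = 0 and ∂f/∂u = -v - 6u - 5 = 0, so (v, u) = (-13/35, -27/35).
The Hessian has f_{vv} = -6, f_{uu} = -6, f_{vu} = -1, giving D = 35 > 0 with f_{vv} < 0, so the point is a local maximum.
f(-13/35, -27/35) = 297/35.

297/35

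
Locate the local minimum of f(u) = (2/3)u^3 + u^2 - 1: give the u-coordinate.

f'(u) = 2u^2 + 2u. Setting f'(u) = 0 gives u ∈ {-1, 0}.
Second-derivative test with f''(u) = 4u + 2: f''(-1) = -2 < 0 ⇒ local maximum; f''(0) = 2 > 0 ⇒ local minimum.
The local minimum is f(0) = -1.

0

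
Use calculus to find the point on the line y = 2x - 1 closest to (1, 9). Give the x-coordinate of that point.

Minimize D(x)^2 = (x - 1)^2 + (2x - 10)^2.
d/dx[D^2] = 2(x - 1) + 2·2·(2x - 10) = 0 ⇒ x = 21/5.
Then y = 37/5 and the distance is √(64/5) ≈ 3.5777.

21/5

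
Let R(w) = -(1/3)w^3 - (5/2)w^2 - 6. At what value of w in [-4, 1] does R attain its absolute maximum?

0

The derivative is -w^2 - 5w, whose only zero in [-4, 1] is w = 0.
Candidates: R(-4) = -74/3, R(0) = -6, R(1) = -53/6.
Hence the absolute maximum is -6 at w = 0.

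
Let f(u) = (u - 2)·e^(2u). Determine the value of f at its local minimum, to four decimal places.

-10.0428

f'(u) = 1·e^(2u) + (u - 2)·2·e^(2u) = (2u - 3)·e^(2u). Since e^(2u) > 0, the only critical point is u = 3/2.
f''(3/2) has the same sign as 2 > 0, so this is a local minimum.
f(3/2) = (-1/2)·e^(3) ≈ -10.0428.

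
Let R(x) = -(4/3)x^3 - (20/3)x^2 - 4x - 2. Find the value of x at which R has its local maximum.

-1/3

Critical points: R'(x) = -4x^2 - (40/3)x - 4 vanishes at x = -3, -1/3.
R''(x) = -8x - 40/3. R''(-3) = 32/3 > 0 ⇒ local minimum; R''(-1/3) = -32/3 < 0 ⇒ local maximum.
Thus R has its local maximum at x = -1/3, with value -110/81.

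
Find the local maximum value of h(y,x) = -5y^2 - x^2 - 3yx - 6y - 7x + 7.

232/11

∂h/∂y = -10y - 3x - 6 = 0 and ∂h/∂x = -3y - 2x - 7 = 0, so (y, x) = (9/11, -52/11).
The Hessian has h_{yy} = -10, h_{xx} = -2, h_{yx} = -3, giving D = 11 > 0 with h_{yy} < 0, so the point is a local maximum.
h(9/11, -52/11) = 232/11.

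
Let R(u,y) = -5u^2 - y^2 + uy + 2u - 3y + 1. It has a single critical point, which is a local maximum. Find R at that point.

62/19

∂R/∂u = -10u + y + 2 = 0 and ∂R/∂y = u - 2y - 3 = 0, so (u, y) = (1/19, -28/19).
The Hessian has R_{uu} = -10, R_{yy} = -2, R_{uy} = 1, giving D = 19 > 0 with R_{uu} < 0, so the point is a local maximum.
R(1/19, -28/19) = 62/19.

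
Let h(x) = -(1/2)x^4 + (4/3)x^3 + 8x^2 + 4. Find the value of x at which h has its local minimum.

Critical points: h'(x) = -2x^3 + 4x^2 + 16x vanishes at x = -2, 0, 4.
Second-derivative test with h''(x) = -6x^2 + 8x + 16: h''(-2) = -24 < 0 ⇒ local maximum; h''(0) = 16 > 0 ⇒ local minimum; h''(4) = -48 < 0 ⇒ local maximum.
So the local minimum value is h(0) = 4.

0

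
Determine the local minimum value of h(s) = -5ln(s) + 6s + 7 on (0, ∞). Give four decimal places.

h'(s) = -5/s + 6 = 0 gives s = 5/6.
h''(s) = 5/s², which is positive for s > 0, so this is a local minimum.
h(5/6) = -5·ln(5/6) + 5 + 7 ≈ 12.9116.

12.9116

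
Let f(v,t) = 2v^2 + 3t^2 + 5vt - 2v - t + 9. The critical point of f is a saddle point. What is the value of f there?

13

∂f/∂v = 4v + 5t - 2 = 0 and ∂f/∂t = 5v + 6t - 1 = 0, so (v, t) = (-7, 6).
The Hessian has f_{vv} = 4, f_{tt} = 6, f_{vt} = 5, giving D = -1 < 0, so the point is a saddle point.
f(-7, 6) = 13.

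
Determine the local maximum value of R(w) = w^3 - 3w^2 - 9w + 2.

7

Critical points: R'(w) = 3w^2 - 6w - 9 vanishes at w = -1, 3.
R''(w) = 6w - 6. R''(-1) = -12 < 0 ⇒ local maximum; R''(3) = 12 > 0 ⇒ local minimum.
The local maximum is R(-1) = 7.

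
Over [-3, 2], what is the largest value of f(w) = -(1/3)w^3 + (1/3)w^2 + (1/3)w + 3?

f'(w) = -w^2 + (2/3)w + 1/3, which vanishes at w = -1/3 and w = 1.
Evaluating at the critical points and endpoints: f(-3) = 14, f(-1/3) = 238/81, f(1) = 10/3, f(2) = 7/3.
So the maximum is f(-3) = 14.

14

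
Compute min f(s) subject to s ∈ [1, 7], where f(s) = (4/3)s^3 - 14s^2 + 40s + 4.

62/3

The derivative is 4s^2 - 28s + 40, which vanishes at s = 2 and s = 5.
Compare values at every candidate in [1, 7]: f(1) = 94/3,  f(2) = 116/3,  f(5) = 62/3,  f(7) = 166/3.
The minimum over the interval is 62/3, attained at s = 5.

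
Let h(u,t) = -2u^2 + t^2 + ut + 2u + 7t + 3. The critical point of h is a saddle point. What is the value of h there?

∂h/∂u = -4u + t + 2 = 0 and ∂h/∂t = u + 2t + 7 = 0, so (u, t) = (-1/3, -10/3).
The Hessian has h_{uu} = -4, h_{tt} = 2, h_{ut} = 1, giving D = -9 < 0, so the point is a saddle point.
h(-1/3, -10/3) = -9.

-9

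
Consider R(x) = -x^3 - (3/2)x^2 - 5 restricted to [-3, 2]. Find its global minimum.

R'(x) = -3x^2 - 3x, which vanishes at x = -1 and x = 0.
Candidates: R(-3) = 17/2, R(-1) = -11/2, R(0) = -5, R(2) = -19.
So the minimum is R(2) = -19.

-19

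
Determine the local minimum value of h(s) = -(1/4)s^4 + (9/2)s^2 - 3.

h'(s) = -s^3 + 9s = 0 at s = -3, 0, 3.
h''(s) = -3s^2 + 9. h''(-3) = -18 < 0 ⇒ local maximum; h''(0) = 9 > 0 ⇒ local minimum; h''(3) = -18 < 0 ⇒ local maximum.
The local minimum is h(0) = -3.

-3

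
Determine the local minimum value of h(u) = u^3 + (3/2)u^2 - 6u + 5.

h'(u) = 3u^2 + 3u - 6. Setting h'(u) = 0 gives u ∈ {-2, 1}.
h''(u) = 6u + 3. h''(-2) = -9 < 0 ⇒ local maximum; h''(1) = 9 > 0 ⇒ local minimum.
The local minimum is h(1) = 3/2.

3/2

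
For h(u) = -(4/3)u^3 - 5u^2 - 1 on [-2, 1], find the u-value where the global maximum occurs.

0

Differentiating, h'(u) = -4u^2 - 10u; whose only zero in [-2, 1] is u = 0.
Compare values at every candidate in [-2, 1]: h(-2) = -31/3, h(0) = -1, h(1) = -22/3.
Hence the absolute maximum is -1 at u = 0.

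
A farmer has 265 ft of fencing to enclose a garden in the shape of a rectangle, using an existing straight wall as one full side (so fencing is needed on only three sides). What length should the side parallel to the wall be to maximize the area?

265/2

Let the sides perpendicular to the wall have length x and the parallel side y, so 2x + y = 265 and the area is A = xy = x(265 − 2x).
A'(x) = 265 − 4x = 0 gives x = 265/4, and A''(x) = −4 < 0 confirms a maximum.
Then y = 265 − 2·265/4 = 265/2 and A = 70225/8.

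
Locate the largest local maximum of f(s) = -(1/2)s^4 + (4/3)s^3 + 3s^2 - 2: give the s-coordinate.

f'(s) = -2s^3 + 4s^2 + 6s = 0 at s = -1, 0, 3.
f''(s) = -6s^2 + 8s + 6. f''(-1) = -8 < 0 ⇒ local maximum; f''(0) = 6 > 0 ⇒ local minimum; f''(3) = -24 < 0 ⇒ local maximum.
Thus f has its largest local maximum at s = 3, with value 41/2.

3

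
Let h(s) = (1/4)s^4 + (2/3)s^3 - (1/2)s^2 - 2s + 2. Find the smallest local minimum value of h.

5/12

h'(s) = s^3 + 2s^2 - s - 2 = 0 at s = -2, -1, 1.
Since h''(s) = 3s^2 + 4s - 1, we get h''(-2) = 3 > 0 ⇒ local minimum; h''(-1) = -2 < 0 ⇒ local maximum; h''(1) = 6 > 0 ⇒ local minimum.
So the smallest local minimum value is h(1) = 5/12.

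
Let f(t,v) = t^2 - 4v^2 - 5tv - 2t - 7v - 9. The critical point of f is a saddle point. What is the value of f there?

∂f/∂t = 2t - 5v - 2 = 0 and ∂f/∂v = -5t - 8v - 7 = 0, so (t, v) = (-19/41, -24/41).
The Hessian has f_{tt} = 2, f_{vv} = -8, f_{tv} = -5, giving D = -41 < 0, so the point is a saddle point.
f(-19/41, -24/41) = -266/41.

-266/41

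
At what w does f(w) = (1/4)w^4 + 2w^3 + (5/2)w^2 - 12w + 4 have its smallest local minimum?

f'(w) = w^3 + 6w^2 + 5w - 12. Setting f'(w) = 0 gives w ∈ {-4, -3, 1}.
Since f''(w) = 3w^2 + 12w + 5, we get f''(-4) = 5 > 0 ⇒ local minimum; f''(-3) = -4 < 0 ⇒ local maximum; f''(1) = 20 > 0 ⇒ local minimum.
So the smallest local minimum value is f(1) = -13/4.

1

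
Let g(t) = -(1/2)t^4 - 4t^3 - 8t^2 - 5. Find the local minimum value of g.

-13

g'(t) = -2t^3 - 12t^2 - 16t. Setting g'(t) = 0 gives t ∈ {-4, -2, 0}.
Second-derivative test with g''(t) = -6t^2 - 24t - 16: g''(-4) = -16 < 0 ⇒ local maximum; g''(-2) = 8 > 0 ⇒ local minimum; g''(0) = -16 < 0 ⇒ local maximum.
The local minimum is g(-2) = -13.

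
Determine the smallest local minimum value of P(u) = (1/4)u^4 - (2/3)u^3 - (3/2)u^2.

P'(u) = u^3 - 2u^2 - 3u = 0 at u = -1, 0, 3.
P''(u) = 3u^2 - 4u - 3. P''(-1) = 4 > 0 ⇒ local minimum; P''(0) = -3 < 0 ⇒ local maximum; P''(3) = 12 > 0 ⇒ local minimum.
So the smallest local minimum value is P(3) = -45/4.

-45/4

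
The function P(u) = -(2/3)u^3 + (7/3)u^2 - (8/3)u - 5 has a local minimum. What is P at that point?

Critical points: P'(u) = -2u^2 + (14/3)u - 8/3 vanishes at u = 1, 4/3.
P''(u) = -4u + 14/3. P''(1) = 2/3 > 0 ⇒ local minimum; P''(4/3) = -2/3 < 0 ⇒ local maximum.
Thus P has its local minimum at u = 1, with value -6.

-6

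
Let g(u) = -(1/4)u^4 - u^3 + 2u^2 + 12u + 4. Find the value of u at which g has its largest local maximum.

Critical points: g'(u) = -u^3 - 3u^2 + 4u + 12 vanishes at u = -3, -2, 2.
g''(u) = -3u^2 - 6u + 4. g''(-3) = -5 < 0 ⇒ local maximum; g''(-2) = 4 > 0 ⇒ local minimum; g''(2) = -20 < 0 ⇒ local maximum.
The largest local maximum is g(2) = 24.

2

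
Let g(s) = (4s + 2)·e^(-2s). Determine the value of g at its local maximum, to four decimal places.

2.0000

g'(s) = 4·e^(-2s) + (4s + 2)·(-2)·e^(-2s) = (-8s)·e^(-2s). Since e^(-2s) > 0, the only critical point is s = 0.
g''(0) has the same sign as -8 < 0, so this is a local maximum.
g(0) = (2)·e^(0) ≈ 2.0000.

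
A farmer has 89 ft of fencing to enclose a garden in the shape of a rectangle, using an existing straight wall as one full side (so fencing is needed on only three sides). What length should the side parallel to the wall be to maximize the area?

Let the sides perpendicular to the wall have length x and the parallel side y, so 2x + y = 89 and the area is A = xy = x(89 − 2x).
A'(x) = 89 − 4x = 0 gives x = 89/4, and A''(x) = −4 < 0 confirms a maximum.
Then y = 89 − 2·89/4 = 89/2 and A = 7921/8.

89/2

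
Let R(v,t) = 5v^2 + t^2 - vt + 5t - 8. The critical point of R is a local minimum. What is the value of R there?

-277/19

∂R/∂v = 10v - t = 0 and ∂R/∂t = -v + 2t + 5 = 0, so (v, t) = (-5/19, -50/19).
The Hessian has R_{vv} = 10, R_{tt} = 2, R_{vt} = -1, giving D = 19 > 0 with R_{vv} > 0, so the point is a local minimum.
R(-5/19, -50/19) = -277/19.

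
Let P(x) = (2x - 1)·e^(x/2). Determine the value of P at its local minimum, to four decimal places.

Differentiating with the product rule gives P'(x) = (x + 3/2)·e^(x/2). Since e^(x/2) > 0, the only critical point is x = -3/2.
P''(-3/2) has the same sign as 1 > 0, so this is a local minimum.
P(-3/2) = (-4)·e^(-3/4) ≈ -1.8895.

-1.8895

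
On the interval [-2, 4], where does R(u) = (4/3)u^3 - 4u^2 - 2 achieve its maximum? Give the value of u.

The derivative is 4u^2 - 8u, which vanishes at u = 0 and u = 2.
Evaluating at the critical points and endpoints: R(-2) = -86/3; R(0) = -2; R(2) = -22/3; R(4) = 58/3.
So the maximum is R(4) = 58/3.

4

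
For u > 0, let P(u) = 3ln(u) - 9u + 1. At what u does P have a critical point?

1/3

P'(u) = 3/u − 9 = 0 gives u = 1/3.
P''(u) = -3/u², which is negative for u > 0, so this is a local maximum.
P(1/3) = 3·ln(1/3) - 3 + 1 ≈ -5.2958.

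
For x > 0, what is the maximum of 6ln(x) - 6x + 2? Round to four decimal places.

-4.0000

f'(x) = 6/x − 6 = 0 gives x = 1.
f''(x) = -6/x², which is negative for x > 0, so this is a local maximum.
f(1) = 6·ln(1) - 6 + 2 ≈ -4.0000.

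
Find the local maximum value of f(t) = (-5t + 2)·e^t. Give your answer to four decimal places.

By the product rule, f'(t) = (-5t - 3)·e^t. Since e^t > 0, the only critical point is t = -3/5.
f''(-3/5) has the same sign as -5 < 0, so this is a local maximum.
f(-3/5) = (5)·e^(-3/5) ≈ 2.7441.

2.7441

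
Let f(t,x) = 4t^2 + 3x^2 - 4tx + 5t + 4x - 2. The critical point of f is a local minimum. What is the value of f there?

∂f/∂t = 8t - 4x + 5 = 0 and ∂f/∂x = -4t + 6x + 4 = 0, so (t, x) = (-23/16, -13/8).
The Hessian has f_{tt} = 8, f_{xx} = 6, f_{tx} = -4, giving D = 32 > 0 with f_{tt} > 0, so the point is a local minimum.
f(-23/16, -13/8) = -283/32.

-283/32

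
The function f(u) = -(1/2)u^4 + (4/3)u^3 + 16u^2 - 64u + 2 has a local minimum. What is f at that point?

Critical points: f'(u) = -2u^3 + 4u^2 + 32u - 64 vanishes at u = -4, 2, 4.
Since f''(u) = -6u^2 + 8u + 32, we get f''(-4) = -96 < 0 ⇒ local maximum; f''(2) = 24 > 0 ⇒ local minimum; f''(4) = -32 < 0 ⇒ local maximum.
Thus f has its local minimum at u = 2, with value -178/3.

-178/3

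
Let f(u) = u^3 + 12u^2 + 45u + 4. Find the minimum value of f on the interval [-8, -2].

-100

Differentiating, f'(u) = 3u^2 + 24u + 45; which vanishes at u = -5 and u = -3.
Candidates: f(-8) = -100; f(-5) = -46; f(-3) = -50; f(-2) = -46.
So the minimum is f(-8) = -100.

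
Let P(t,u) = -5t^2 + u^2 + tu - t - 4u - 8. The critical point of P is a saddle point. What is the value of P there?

-251/21

∂P/∂t = -10t + u - 1 = 0 and ∂P/∂u = t + 2u - 4 = 0, so (t, u) = (2/21, 41/21).
The Hessian has P_{tt} = -10, P_{uu} = 2, P_{tu} = 1, giving D = -21 < 0, so the point is a saddle point.
P(2/21, 41/21) = -251/21.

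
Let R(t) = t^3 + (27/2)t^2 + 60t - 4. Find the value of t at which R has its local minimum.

-4

R'(t) = 3t^2 + 27t + 60 = 0 at t = -5, -4.
R''(t) = 6t + 27. R''(-5) = -3 < 0 ⇒ local maximum; R''(-4) = 3 > 0 ⇒ local minimum.
So the local minimum value is R(-4) = -92.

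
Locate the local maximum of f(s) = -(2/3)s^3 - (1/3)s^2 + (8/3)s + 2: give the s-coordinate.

1

f'(s) = -2s^2 - (2/3)s + 8/3. Setting f'(s) = 0 gives s ∈ {-4/3, 1}.
Second-derivative test with f''(s) = -4s - 2/3: f''(-4/3) = 14/3 > 0 ⇒ local minimum; f''(1) = -14/3 < 0 ⇒ local maximum.
Thus f has its local maximum at s = 1, with value 11/3.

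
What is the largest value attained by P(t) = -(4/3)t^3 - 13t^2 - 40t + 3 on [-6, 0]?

P'(t) = -4t^2 - 26t - 40, which vanishes at t = -4 and t = -5/2.
Candidates: P(-6) = 63,  P(-4) = 121/3,  P(-5/2) = 511/12,  P(0) = 3.
The maximum over the interval is 63, attained at t = -6.

63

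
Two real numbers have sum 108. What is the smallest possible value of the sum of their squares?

With a + b = 108, a^2 + b^2 = a^2 + (108 − a)^2.
The derivative 2a − 2(108 − a) = 4a − 216 vanishes at a = 54; second derivative 4 > 0, a minimum.
The minimum is 2·(54)^2 = 5832.

5832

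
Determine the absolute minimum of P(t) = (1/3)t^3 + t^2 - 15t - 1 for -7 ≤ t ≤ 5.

Differentiating, P'(t) = t^2 + 2t - 15; which vanishes at t = -5 and t = 3.
Evaluating at the critical points and endpoints: P(-7) = 116/3; P(-5) = 172/3; P(3) = -28; P(5) = -28/3.
The minimum over the interval is -28, attained at t = 3.

-28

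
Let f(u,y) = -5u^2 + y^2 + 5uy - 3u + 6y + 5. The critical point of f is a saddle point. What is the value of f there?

∂f/∂u = -10u + 5y - 3 = 0 and ∂f/∂y = 5u + 2y + 6 = 0, so (u, y) = (-4/5, -1).
The Hessian has f_{uu} = -10, f_{yy} = 2, f_{uy} = 5, giving D = -45 < 0, so the point is a saddle point.
f(-4/5, -1) = 16/5.

16/5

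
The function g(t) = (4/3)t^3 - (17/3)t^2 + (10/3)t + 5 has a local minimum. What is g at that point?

g'(t) = 4t^2 - (34/3)t + 10/3 = 0 at t = 1/3, 5/2.
g''(t) = 8t - 34/3. g''(1/3) = -26/3 < 0 ⇒ local maximum; g''(5/2) = 26/3 > 0 ⇒ local minimum.
Thus g has its local minimum at t = 5/2, with value -5/4.

-5/4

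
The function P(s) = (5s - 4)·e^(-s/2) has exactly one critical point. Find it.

14/5

P'(s) = 5·e^(-s/2) + (5s - 4)·(-1/2)·e^(-s/2) = (-(5/2)s + 7)·e^(-s/2). Since e^(-s/2) > 0, the only critical point is s = 14/5.
P''(14/5) has the same sign as -5/2 < 0, so this is a local maximum.
P(14/5) = (10)·e^(-7/5) ≈ 2.4660.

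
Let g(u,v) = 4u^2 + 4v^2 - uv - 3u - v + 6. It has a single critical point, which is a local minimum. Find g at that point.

335/63

∂g/∂u = 8u - v - 3 = 0 and ∂g/∂v = -u + 8v - 1 = 0, so (u, v) = (25/63, 11/63).
The Hessian has g_{uu} = 8, g_{vv} = 8, g_{uv} = -1, giving D = 63 > 0 with g_{uu} > 0, so the point is a local minimum.
g(25/63, 11/63) = 335/63.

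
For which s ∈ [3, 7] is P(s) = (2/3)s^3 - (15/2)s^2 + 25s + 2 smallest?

Differentiating, P'(s) = 2s^2 - 15s + 25; whose only zero in [3, 7] is s = 5.
Compare values at every candidate in [3, 7]: P(3) = 55/2,  P(5) = 137/6,  P(7) = 229/6.
So the minimum is P(5) = 137/6.

5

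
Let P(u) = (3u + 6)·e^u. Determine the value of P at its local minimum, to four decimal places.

By the product rule, P'(u) = (3u + 9)·e^u. Since e^u > 0, the only critical point is u = -3.
P''(-3) has the same sign as 3 > 0, so this is a local minimum.
P(-3) = (-3)·e^(-3) ≈ -0.1494.

-0.1494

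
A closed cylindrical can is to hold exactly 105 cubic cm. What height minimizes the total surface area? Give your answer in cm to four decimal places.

5.1133

With radius r and height h, πr²h = 105 so h = 105/(πr²), and S(r) = 2πr² + 2πrh = 2πr² + 2·105/r.
S'(r) = 4πr − 2·105/r² = 0 ⇒ r³ = 105/(2π), so r ≈ 2.5566 and h = 2r ≈ 5.1133.
S''(r) = 4π + 4·105/r³ > 0, so this is the minimum; S ≈ 123.2085.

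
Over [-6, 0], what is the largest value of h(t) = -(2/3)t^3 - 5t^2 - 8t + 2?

14

h'(t) = -2t^2 - 10t - 8, which vanishes at t = -4 and t = -1.
Evaluating at the critical points and endpoints: h(-6) = 14, h(-4) = -10/3, h(-1) = 17/3, h(0) = 2.
Hence the absolute maximum is 14 at t = -6.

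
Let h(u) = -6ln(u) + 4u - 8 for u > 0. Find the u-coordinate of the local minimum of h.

h'(u) = -6/u + 4 = 0 gives u = 3/2.
h''(u) = 6/u², which is positive for u > 0, so this is a local minimum.
h(3/2) = -6·ln(3/2) + 6 - 8 ≈ -4.4328.

3/2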